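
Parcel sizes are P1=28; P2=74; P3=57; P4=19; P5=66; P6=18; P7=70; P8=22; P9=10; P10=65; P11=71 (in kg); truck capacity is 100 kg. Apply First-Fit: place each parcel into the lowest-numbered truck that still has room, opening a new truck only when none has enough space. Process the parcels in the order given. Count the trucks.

6

truck 1: place P1 (28 kg), 72 kg left
truck 2: place P2 (74 kg), 26 kg left
truck 1: place P3 (57 kg), 15 kg left
truck 2: place P4 (19 kg), 7 kg left
truck 3: place P5 (66 kg), 34 kg left
truck 3: place P6 (18 kg), 16 kg left
truck 4: place P7 (70 kg), 30 kg left
truck 4: place P8 (22 kg), 8 kg left
truck 1: place P9 (10 kg), 5 kg left
truck 5: place P10 (65 kg), 35 kg left
truck 6: place P11 (71 kg), 29 kg left
Final trucks: [28,57,10] [74,19] [66,18] [70,22] [65] [71].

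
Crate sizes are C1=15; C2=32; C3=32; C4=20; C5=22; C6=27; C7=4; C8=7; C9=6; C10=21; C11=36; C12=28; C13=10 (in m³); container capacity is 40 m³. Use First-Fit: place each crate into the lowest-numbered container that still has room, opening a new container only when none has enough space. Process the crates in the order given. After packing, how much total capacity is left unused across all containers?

60

Put C1 (15 m³) in container 1; 25 m³ remain.
Put C2 (32 m³) in container 2; 8 m³ remain.
Put C3 (32 m³) in container 3; 8 m³ remain.
Put C4 (20 m³) in container 1; 5 m³ remain.
Put C5 (22 m³) in container 4; 18 m³ remain.
Put C6 (27 m³) in container 5; 13 m³ remain.
Put C7 (4 m³) in container 1; 1 m³ remain.
Put C8 (7 m³) in container 2; 1 m³ remain.
Put C9 (6 m³) in container 3; 2 m³ remain.
Put C10 (21 m³) in container 6; 19 m³ remain.
Put C11 (36 m³) in container 7; 4 m³ remain.
Put C12 (28 m³) in container 8; 12 m³ remain.
Put C13 (10 m³) in container 4; 8 m³ remain.
8 containers × 40 m³ = 320 m³; used 260 m³; unused 60 m³.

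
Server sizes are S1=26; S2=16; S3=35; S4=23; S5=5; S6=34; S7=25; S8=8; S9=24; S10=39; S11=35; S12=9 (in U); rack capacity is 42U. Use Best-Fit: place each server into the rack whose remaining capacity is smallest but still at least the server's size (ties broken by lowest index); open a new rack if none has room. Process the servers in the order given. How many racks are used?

Put S1 (26U) in rack 1; 16U remain.
Put S2 (16U) in rack 1; 0U remain.
Put S3 (35U) in rack 2; 7U remain.
Put S4 (23U) in rack 3; 19U remain.
Put S5 (5U) in rack 2; 2U remain.
Put S6 (34U) in rack 4; 8U remain.
Put S7 (25U) in rack 5; 17U remain.
Put S8 (8U) in rack 4; 0U remain.
Put S9 (24U) in rack 6; 18U remain.
Put S10 (39U) in rack 7; 3U remain.
Put S11 (35U) in rack 8; 7U remain.
Put S12 (9U) in rack 5; 8U remain.
Final racks: [26,16] [35,5] [23] [34,8] [25,9] [24] [39] [35].

8 racks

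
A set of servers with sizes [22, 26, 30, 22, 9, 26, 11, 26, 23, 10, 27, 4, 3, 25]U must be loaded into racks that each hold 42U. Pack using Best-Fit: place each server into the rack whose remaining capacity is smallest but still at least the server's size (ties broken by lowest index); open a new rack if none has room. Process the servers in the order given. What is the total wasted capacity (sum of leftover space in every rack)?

22U → rack 1 (remaining 20U)
26U → rack 2 (remaining 16U)
30U → rack 3 (remaining 12U)
22U → rack 4 (remaining 20U)
9U → rack 3 (remaining 3U)
26U → rack 5 (remaining 16U)
11U → rack 2 (remaining 5U)
26U → rack 6 (remaining 16U)
23U → rack 7 (remaining 19U)
10U → rack 5 (remaining 6U)
27U → rack 8 (remaining 15U)
4U → rack 2 (remaining 1U)
3U → rack 3 (remaining 0U)
25U → rack 9 (remaining 17U)
9 racks × 42U = 378U; used 264U; unused 114U.

114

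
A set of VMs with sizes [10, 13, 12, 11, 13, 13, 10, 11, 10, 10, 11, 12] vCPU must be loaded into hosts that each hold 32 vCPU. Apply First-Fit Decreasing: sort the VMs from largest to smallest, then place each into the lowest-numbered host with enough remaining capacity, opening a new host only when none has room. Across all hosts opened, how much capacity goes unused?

24

Sorted descending: 13, 13, 13, 12, 12, 11, 11, 11, 10, 10, 10, 10.
13 vCPU → host 1 (remaining 19 vCPU)
13 vCPU → host 1 (remaining 6 vCPU)
13 vCPU → host 2 (remaining 19 vCPU)
12 vCPU → host 2 (remaining 7 vCPU)
12 vCPU → host 3 (remaining 20 vCPU)
11 vCPU → host 3 (remaining 9 vCPU)
11 vCPU → host 4 (remaining 21 vCPU)
11 vCPU → host 4 (remaining 10 vCPU)
10 vCPU → host 4 (remaining 0 vCPU)
10 vCPU → host 5 (remaining 22 vCPU)
10 vCPU → host 5 (remaining 12 vCPU)
10 vCPU → host 5 (remaining 2 vCPU)
5 hosts × 32 vCPU = 160 vCPU; used 136 vCPU; unused 24 vCPU.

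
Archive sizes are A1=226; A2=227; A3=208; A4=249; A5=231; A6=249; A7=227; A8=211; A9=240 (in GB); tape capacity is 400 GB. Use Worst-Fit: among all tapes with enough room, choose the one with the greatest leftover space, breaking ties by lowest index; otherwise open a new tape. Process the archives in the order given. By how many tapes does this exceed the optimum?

0

Worst-Fit: [226] [227] [208] [249] [231] [249] [227] [211] [240] → 9 tapes.
9 archives exceed 200 GB (half the capacity), and no two of those can share a tape, so at least 9 tapes are needed.
So 9 is already optimal.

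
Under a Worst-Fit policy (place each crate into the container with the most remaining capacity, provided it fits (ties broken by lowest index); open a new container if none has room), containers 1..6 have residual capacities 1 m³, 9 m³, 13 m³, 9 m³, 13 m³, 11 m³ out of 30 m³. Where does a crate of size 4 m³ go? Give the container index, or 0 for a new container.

Containers with room: container 2 (9 m³), container 3 (13 m³), container 4 (9 m³), container 5 (13 m³), container 6 (11 m³).
Most room is container 3 with 13 m³ free.

3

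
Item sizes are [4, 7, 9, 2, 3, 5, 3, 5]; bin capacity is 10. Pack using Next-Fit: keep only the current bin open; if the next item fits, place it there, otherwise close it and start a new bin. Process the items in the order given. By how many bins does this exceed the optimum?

1

Next-Fit: [4] [7] [9] [2,3,5] [3,5] → 5 bins.
Total size 38; any packing needs at least ⌈38/10⌉ = 4 bins.
An optimal packing achieves that bound: [9] [7,3] [5,5] [4,3,2] → 4 bins.
Excess: 5 − 4 = 1.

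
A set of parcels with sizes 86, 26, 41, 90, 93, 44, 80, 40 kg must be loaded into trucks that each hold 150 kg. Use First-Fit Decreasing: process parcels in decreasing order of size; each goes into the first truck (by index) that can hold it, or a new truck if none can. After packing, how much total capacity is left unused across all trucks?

Sorted descending: 93, 90, 86, 80, 44, 41, 40, 26.
93 kg → truck 1 (remaining 57 kg)
90 kg → truck 2 (remaining 60 kg)
86 kg → truck 3 (remaining 64 kg)
80 kg → truck 4 (remaining 70 kg)
44 kg → truck 1 (remaining 13 kg)
41 kg → truck 2 (remaining 19 kg)
40 kg → truck 3 (remaining 24 kg)
26 kg → truck 4 (remaining 44 kg)
4 trucks × 150 kg = 600 kg; used 500 kg; unused 100 kg.

100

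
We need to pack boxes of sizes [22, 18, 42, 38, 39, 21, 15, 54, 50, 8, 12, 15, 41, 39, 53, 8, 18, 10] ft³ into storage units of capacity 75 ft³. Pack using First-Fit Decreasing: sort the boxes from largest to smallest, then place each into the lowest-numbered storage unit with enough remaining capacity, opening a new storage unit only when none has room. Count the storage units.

8 storage units

Sorted descending: 54, 53, 50, 42, 41, 39, 39, 38, 22, 21, 18, 18, 15, 15, 12, 10, 8, 8.
54 ft³ → storage unit 1 (remaining 21 ft³)
53 ft³ → storage unit 2 (remaining 22 ft³)
50 ft³ → storage unit 3 (remaining 25 ft³)
42 ft³ → storage unit 4 (remaining 33 ft³)
41 ft³ → storage unit 5 (remaining 34 ft³)
39 ft³ → storage unit 6 (remaining 36 ft³)
39 ft³ → storage unit 7 (remaining 36 ft³)
38 ft³ → storage unit 8 (remaining 37 ft³)
22 ft³ → storage unit 2 (remaining 0 ft³)
21 ft³ → storage unit 1 (remaining 0 ft³)
18 ft³ → storage unit 3 (remaining 7 ft³)
18 ft³ → storage unit 4 (remaining 15 ft³)
15 ft³ → storage unit 4 (remaining 0 ft³)
15 ft³ → storage unit 5 (remaining 19 ft³)
12 ft³ → storage unit 5 (remaining 7 ft³)
10 ft³ → storage unit 6 (remaining 26 ft³)
8 ft³ → storage unit 6 (remaining 18 ft³)
8 ft³ → storage unit 6 (remaining 10 ft³)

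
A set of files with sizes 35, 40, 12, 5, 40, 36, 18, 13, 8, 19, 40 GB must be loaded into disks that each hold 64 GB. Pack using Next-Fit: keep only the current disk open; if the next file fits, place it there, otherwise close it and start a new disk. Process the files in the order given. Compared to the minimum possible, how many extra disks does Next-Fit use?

Next-Fit: [35] [40,12,5] [40] [36,18] [13,8,19] [40] → 6 disks.
Total size 266 GB; any packing needs at least ⌈266/64⌉ = 5 disks.
An optimal packing achieves that bound: [40,19,5] [40,18] [40,13,8] [36,12] [35] → 5 disks.
Excess: 6 − 5 = 1.

1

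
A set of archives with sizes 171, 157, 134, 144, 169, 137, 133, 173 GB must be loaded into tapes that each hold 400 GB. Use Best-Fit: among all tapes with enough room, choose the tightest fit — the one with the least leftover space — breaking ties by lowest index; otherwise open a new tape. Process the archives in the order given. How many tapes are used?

tape 1: place 171 GB, 229 GB left
tape 1: place 157 GB, 72 GB left
tape 2: place 134 GB, 266 GB left
tape 2: place 144 GB, 122 GB left
tape 3: place 169 GB, 231 GB left
tape 3: place 137 GB, 94 GB left
tape 4: place 133 GB, 267 GB left
tape 4: place 173 GB, 94 GB left
Final tapes: [171,157] [134,144] [169,137] [133,173].

4 tapes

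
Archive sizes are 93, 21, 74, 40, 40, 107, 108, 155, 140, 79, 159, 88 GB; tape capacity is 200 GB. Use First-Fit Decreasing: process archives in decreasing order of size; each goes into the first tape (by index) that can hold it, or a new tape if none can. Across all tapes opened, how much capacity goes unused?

Sorted descending: 159, 155, 140, 108, 107, 93, 88, 79, 74, 40, 40, 21.
159 GB → tape 1 (remaining 41 GB)
155 GB → tape 2 (remaining 45 GB)
140 GB → tape 3 (remaining 60 GB)
108 GB → tape 4 (remaining 92 GB)
107 GB → tape 5 (remaining 93 GB)
93 GB → tape 5 (remaining 0 GB)
88 GB → tape 4 (remaining 4 GB)
79 GB → tape 6 (remaining 121 GB)
74 GB → tape 6 (remaining 47 GB)
40 GB → tape 1 (remaining 1 GB)
40 GB → tape 2 (remaining 5 GB)
21 GB → tape 3 (remaining 39 GB)
6 tapes × 200 GB = 1200 GB; used 1104 GB; unused 96 GB.

96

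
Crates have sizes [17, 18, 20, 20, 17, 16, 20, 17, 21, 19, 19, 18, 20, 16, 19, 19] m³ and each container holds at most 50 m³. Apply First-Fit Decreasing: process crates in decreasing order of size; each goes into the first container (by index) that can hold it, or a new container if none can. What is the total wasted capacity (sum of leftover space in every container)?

Sorted descending: 21, 20, 20, 20, 20, 19, 19, 19, 19, 18, 18, 17, 17, 17, 16, 16.
Put 21 m³ in container 1; 29 m³ remain.
Put 20 m³ in container 1; 9 m³ remain.
Put 20 m³ in container 2; 30 m³ remain.
Put 20 m³ in container 2; 10 m³ remain.
Put 20 m³ in container 3; 30 m³ remain.
Put 19 m³ in container 3; 11 m³ remain.
Put 19 m³ in container 4; 31 m³ remain.
Put 19 m³ in container 4; 12 m³ remain.
Put 19 m³ in container 5; 31 m³ remain.
Put 18 m³ in container 5; 13 m³ remain.
Put 18 m³ in container 6; 32 m³ remain.
Put 17 m³ in container 6; 15 m³ remain.
Put 17 m³ in container 7; 33 m³ remain.
Put 17 m³ in container 7; 16 m³ remain.
Put 16 m³ in container 7; 0 m³ remain.
Put 16 m³ in container 8; 34 m³ remain.
8 containers × 50 m³ = 400 m³; used 296 m³; unused 104 m³.

104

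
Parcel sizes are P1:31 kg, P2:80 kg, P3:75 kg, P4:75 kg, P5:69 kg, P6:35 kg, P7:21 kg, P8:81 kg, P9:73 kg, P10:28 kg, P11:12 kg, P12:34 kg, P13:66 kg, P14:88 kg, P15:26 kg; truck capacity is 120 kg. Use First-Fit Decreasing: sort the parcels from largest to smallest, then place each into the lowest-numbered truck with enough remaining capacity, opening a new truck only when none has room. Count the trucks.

8

Sorted descending: 88, 81, 80, 75, 75, 73, 69, 66, 35, 34, 31, 28, 26, 21, 12.
88 kg → truck 1 (remaining 32 kg)
81 kg → truck 2 (remaining 39 kg)
80 kg → truck 3 (remaining 40 kg)
75 kg → truck 4 (remaining 45 kg)
75 kg → truck 5 (remaining 45 kg)
73 kg → truck 6 (remaining 47 kg)
69 kg → truck 7 (remaining 51 kg)
66 kg → truck 8 (remaining 54 kg)
35 kg → truck 2 (remaining 4 kg)
34 kg → truck 3 (remaining 6 kg)
31 kg → truck 1 (remaining 1 kg)
28 kg → truck 4 (remaining 17 kg)
26 kg → truck 5 (remaining 19 kg)
21 kg → truck 6 (remaining 26 kg)
12 kg → truck 4 (remaining 5 kg)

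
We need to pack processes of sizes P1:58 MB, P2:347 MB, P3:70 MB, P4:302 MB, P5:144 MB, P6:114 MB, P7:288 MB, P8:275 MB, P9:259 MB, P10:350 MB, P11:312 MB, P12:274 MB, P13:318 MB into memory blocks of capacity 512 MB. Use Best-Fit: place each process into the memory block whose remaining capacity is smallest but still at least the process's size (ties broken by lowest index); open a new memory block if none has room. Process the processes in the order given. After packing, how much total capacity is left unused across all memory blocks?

1497

Put P1 (58 MB) in memory block 1; 454 MB remain.
Put P2 (347 MB) in memory block 1; 107 MB remain.
Put P3 (70 MB) in memory block 1; 37 MB remain.
Put P4 (302 MB) in memory block 2; 210 MB remain.
Put P5 (144 MB) in memory block 2; 66 MB remain.
Put P6 (114 MB) in memory block 3; 398 MB remain.
Put P7 (288 MB) in memory block 3; 110 MB remain.
Put P8 (275 MB) in memory block 4; 237 MB remain.
Put P9 (259 MB) in memory block 5; 253 MB remain.
Put P10 (350 MB) in memory block 6; 162 MB remain.
Put P11 (312 MB) in memory block 7; 200 MB remain.
Put P12 (274 MB) in memory block 8; 238 MB remain.
Put P13 (318 MB) in memory block 9; 194 MB remain.
9 memory blocks × 512 MB = 4608 MB; used 3111 MB; unused 1497 MB.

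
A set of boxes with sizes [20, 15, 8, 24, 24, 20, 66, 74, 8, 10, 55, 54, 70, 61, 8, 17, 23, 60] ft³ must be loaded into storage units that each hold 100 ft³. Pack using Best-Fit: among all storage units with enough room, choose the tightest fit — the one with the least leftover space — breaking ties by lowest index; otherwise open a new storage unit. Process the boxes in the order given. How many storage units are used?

20 ft³ → storage unit 1 (remaining 80 ft³)
15 ft³ → storage unit 1 (remaining 65 ft³)
8 ft³ → storage unit 1 (remaining 57 ft³)
24 ft³ → storage unit 1 (remaining 33 ft³)
24 ft³ → storage unit 1 (remaining 9 ft³)
20 ft³ → storage unit 2 (remaining 80 ft³)
66 ft³ → storage unit 2 (remaining 14 ft³)
74 ft³ → storage unit 3 (remaining 26 ft³)
8 ft³ → storage unit 1 (remaining 1 ft³)
10 ft³ → storage unit 2 (remaining 4 ft³)
55 ft³ → storage unit 4 (remaining 45 ft³)
54 ft³ → storage unit 5 (remaining 46 ft³)
70 ft³ → storage unit 6 (remaining 30 ft³)
61 ft³ → storage unit 7 (remaining 39 ft³)
8 ft³ → storage unit 3 (remaining 18 ft³)
17 ft³ → storage unit 3 (remaining 1 ft³)
23 ft³ → storage unit 6 (remaining 7 ft³)
60 ft³ → storage unit 8 (remaining 40 ft³)

8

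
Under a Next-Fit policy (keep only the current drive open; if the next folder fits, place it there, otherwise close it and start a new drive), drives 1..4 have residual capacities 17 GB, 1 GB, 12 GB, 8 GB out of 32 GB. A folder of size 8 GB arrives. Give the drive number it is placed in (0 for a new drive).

Next-Fit only looks at drive 4, which has 8 GB free.
8 GB fits there.

4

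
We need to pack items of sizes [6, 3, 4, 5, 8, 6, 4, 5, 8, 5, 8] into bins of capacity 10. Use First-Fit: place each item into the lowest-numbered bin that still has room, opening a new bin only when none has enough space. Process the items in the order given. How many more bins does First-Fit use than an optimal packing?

0

First-Fit: [6,3] [4,5] [8] [6,4] [5,5] [8] [8] → 7 bins.
Total size 62; any packing needs at least ⌈62/10⌉ = 7 bins.
So 7 is already optimal.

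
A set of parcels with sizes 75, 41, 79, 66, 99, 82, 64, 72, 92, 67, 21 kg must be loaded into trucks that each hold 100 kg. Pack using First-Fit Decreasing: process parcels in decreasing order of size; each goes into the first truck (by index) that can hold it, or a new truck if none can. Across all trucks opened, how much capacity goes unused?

242

Sorted descending: 99, 92, 82, 79, 75, 72, 67, 66, 64, 41, 21.
99 kg → truck 1 (remaining 1 kg)
92 kg → truck 2 (remaining 8 kg)
82 kg → truck 3 (remaining 18 kg)
79 kg → truck 4 (remaining 21 kg)
75 kg → truck 5 (remaining 25 kg)
72 kg → truck 6 (remaining 28 kg)
67 kg → truck 7 (remaining 33 kg)
66 kg → truck 8 (remaining 34 kg)
64 kg → truck 9 (remaining 36 kg)
41 kg → truck 10 (remaining 59 kg)
21 kg → truck 4 (remaining 0 kg)
10 trucks × 100 kg = 1000 kg; used 758 kg; unused 242 kg.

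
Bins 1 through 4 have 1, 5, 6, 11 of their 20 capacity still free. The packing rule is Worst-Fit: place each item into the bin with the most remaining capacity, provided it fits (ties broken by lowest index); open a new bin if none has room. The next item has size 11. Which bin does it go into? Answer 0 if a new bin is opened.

Bins with room: bin 4 (11).
Most room is bin 4 with 11 free.

4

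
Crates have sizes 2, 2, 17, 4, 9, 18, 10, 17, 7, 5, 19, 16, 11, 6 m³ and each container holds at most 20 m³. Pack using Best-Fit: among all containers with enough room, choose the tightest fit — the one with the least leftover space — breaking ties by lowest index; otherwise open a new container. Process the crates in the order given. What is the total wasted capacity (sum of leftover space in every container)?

37

2 m³ → container 1 (remaining 18 m³)
2 m³ → container 1 (remaining 16 m³)
17 m³ → container 2 (remaining 3 m³)
4 m³ → container 1 (remaining 12 m³)
9 m³ → container 1 (remaining 3 m³)
18 m³ → container 3 (remaining 2 m³)
10 m³ → container 4 (remaining 10 m³)
17 m³ → container 5 (remaining 3 m³)
7 m³ → container 4 (remaining 3 m³)
5 m³ → container 6 (remaining 15 m³)
19 m³ → container 7 (remaining 1 m³)
16 m³ → container 8 (remaining 4 m³)
11 m³ → container 6 (remaining 4 m³)
6 m³ → container 9 (remaining 14 m³)
9 containers × 20 m³ = 180 m³; used 143 m³; unused 37 m³.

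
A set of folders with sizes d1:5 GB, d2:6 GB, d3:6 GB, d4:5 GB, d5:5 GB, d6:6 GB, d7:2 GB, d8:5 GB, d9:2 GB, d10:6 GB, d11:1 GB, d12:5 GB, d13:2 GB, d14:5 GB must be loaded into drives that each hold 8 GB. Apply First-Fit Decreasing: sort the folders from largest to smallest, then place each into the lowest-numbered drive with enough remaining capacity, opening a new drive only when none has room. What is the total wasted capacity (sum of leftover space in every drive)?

Sorted descending: 6, 6, 6, 6, 5, 5, 5, 5, 5, 5, 2, 2, 2, 1.
Put 6 GB in drive 1; 2 GB remain.
Put 6 GB in drive 2; 2 GB remain.
Put 6 GB in drive 3; 2 GB remain.
Put 6 GB in drive 4; 2 GB remain.
Put 5 GB in drive 5; 3 GB remain.
Put 5 GB in drive 6; 3 GB remain.
Put 5 GB in drive 7; 3 GB remain.
Put 5 GB in drive 8; 3 GB remain.
Put 5 GB in drive 9; 3 GB remain.
Put 5 GB in drive 10; 3 GB remain.
Put 2 GB in drive 1; 0 GB remain.
Put 2 GB in drive 2; 0 GB remain.
Put 2 GB in drive 3; 0 GB remain.
Put 1 GB in drive 4; 1 GB remain.
10 drives × 8 GB = 80 GB; used 61 GB; unused 19 GB.

19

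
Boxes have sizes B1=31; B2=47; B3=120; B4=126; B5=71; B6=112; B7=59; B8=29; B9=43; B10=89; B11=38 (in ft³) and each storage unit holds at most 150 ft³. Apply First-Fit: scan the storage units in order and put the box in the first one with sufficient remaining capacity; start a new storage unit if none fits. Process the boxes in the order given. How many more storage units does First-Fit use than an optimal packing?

0

First-Fit: [31,47,71] [120,29] [126] [112,38] [59,43] [89] → 6 storage units.
Total size 765 ft³; any packing needs at least ⌈765/150⌉ = 6 storage units.
So 6 is already optimal.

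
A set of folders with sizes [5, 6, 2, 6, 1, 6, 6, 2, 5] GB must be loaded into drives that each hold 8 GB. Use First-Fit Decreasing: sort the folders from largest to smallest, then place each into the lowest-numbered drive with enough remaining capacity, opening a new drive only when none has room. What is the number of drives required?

6 drives

Sorted descending: 6, 6, 6, 6, 5, 5, 2, 2, 1.
drive 1: place 6 GB, 2 GB left
drive 2: place 6 GB, 2 GB left
drive 3: place 6 GB, 2 GB left
drive 4: place 6 GB, 2 GB left
drive 5: place 5 GB, 3 GB left
drive 6: place 5 GB, 3 GB left
drive 1: place 2 GB, 0 GB left
drive 2: place 2 GB, 0 GB left
drive 3: place 1 GB, 1 GB left
Final drives: [6,2] [6,2] [6,1] [6] [5] [5].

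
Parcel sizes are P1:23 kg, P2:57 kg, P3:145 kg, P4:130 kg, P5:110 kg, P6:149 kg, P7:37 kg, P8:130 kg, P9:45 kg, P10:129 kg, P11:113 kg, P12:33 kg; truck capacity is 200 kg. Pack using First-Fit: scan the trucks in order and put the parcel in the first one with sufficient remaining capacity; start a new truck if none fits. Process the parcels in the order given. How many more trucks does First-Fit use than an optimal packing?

0

First-Fit: [23,57,110] [145,37] [130,45] [149,33] [130] [129] [113] → 7 trucks.
7 parcels exceed 100 kg (half the capacity), and no two of those can share a truck, so at least 7 trucks are needed.
So 7 is already optimal.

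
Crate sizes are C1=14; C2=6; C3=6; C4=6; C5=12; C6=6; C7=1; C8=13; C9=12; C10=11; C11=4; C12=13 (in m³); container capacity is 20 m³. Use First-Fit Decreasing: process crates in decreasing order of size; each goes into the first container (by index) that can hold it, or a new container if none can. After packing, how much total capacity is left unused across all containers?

Sorted descending: 14, 13, 13, 12, 12, 11, 6, 6, 6, 6, 4, 1.
14 m³ → container 1 (remaining 6 m³)
13 m³ → container 2 (remaining 7 m³)
13 m³ → container 3 (remaining 7 m³)
12 m³ → container 4 (remaining 8 m³)
12 m³ → container 5 (remaining 8 m³)
11 m³ → container 6 (remaining 9 m³)
6 m³ → container 1 (remaining 0 m³)
6 m³ → container 2 (remaining 1 m³)
6 m³ → container 3 (remaining 1 m³)
6 m³ → container 4 (remaining 2 m³)
4 m³ → container 5 (remaining 4 m³)
1 m³ → container 2 (remaining 0 m³)
6 containers × 20 m³ = 120 m³; used 104 m³; unused 16 m³.

16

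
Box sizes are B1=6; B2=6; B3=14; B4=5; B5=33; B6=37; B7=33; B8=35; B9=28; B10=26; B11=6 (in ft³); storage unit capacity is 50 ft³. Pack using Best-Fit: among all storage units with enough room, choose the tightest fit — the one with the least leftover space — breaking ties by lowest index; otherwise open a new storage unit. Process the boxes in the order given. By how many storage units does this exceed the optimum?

Best-Fit: [6,6,14,5] [33] [37,6] [33] [35] [28] [26] → 7 storage units.
6 boxes exceed 25 ft³ (half the capacity), and no two of those can share a storage unit, so at least 6 storage units are needed.
An optimal packing achieves that bound: [37,6,6] [35,14] [33,6,5] [33] [28] [26] → 6 storage units.
Excess: 7 − 6 = 1.

1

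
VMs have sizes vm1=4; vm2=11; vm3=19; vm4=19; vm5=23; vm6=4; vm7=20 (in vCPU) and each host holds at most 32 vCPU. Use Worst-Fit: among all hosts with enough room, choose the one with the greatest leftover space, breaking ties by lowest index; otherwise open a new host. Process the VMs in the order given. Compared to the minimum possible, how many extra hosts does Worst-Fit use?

Worst-Fit: [4,11,4] [19] [19] [23] [20] → 5 hosts.
Total size 100 vCPU; any packing needs at least ⌈100/32⌉ = 4 hosts.
An optimal packing achieves that bound: [23,4,4] [20,11] [19] [19] → 4 hosts.
Excess: 5 − 4 = 1.

1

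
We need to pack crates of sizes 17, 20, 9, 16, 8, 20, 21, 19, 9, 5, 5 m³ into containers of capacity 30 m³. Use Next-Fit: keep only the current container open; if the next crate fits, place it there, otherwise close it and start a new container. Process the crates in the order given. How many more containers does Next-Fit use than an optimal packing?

Next-Fit: [17] [20,9] [16,8] [20] [21] [19,9] [5,5] → 7 containers.
6 crates exceed 15 m³ (half the capacity), and no two of those can share a container, so at least 6 containers are needed.
An optimal packing achieves that bound: [21,9] [20,9] [20,8] [19,5,5] [17] [16] → 6 containers.
Excess: 7 − 6 = 1.

1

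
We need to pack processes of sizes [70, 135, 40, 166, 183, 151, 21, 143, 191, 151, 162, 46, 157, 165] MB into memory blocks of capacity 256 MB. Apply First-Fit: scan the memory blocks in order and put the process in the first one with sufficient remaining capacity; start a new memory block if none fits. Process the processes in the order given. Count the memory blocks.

Put 70 MB in memory block 1; 186 MB remain.
Put 135 MB in memory block 1; 51 MB remain.
Put 40 MB in memory block 1; 11 MB remain.
Put 166 MB in memory block 2; 90 MB remain.
Put 183 MB in memory block 3; 73 MB remain.
Put 151 MB in memory block 4; 105 MB remain.
Put 21 MB in memory block 2; 69 MB remain.
Put 143 MB in memory block 5; 113 MB remain.
Put 191 MB in memory block 6; 65 MB remain.
Put 151 MB in memory block 7; 105 MB remain.
Put 162 MB in memory block 8; 94 MB remain.
Put 46 MB in memory block 2; 23 MB remain.
Put 157 MB in memory block 9; 99 MB remain.
Put 165 MB in memory block 10; 91 MB remain.

10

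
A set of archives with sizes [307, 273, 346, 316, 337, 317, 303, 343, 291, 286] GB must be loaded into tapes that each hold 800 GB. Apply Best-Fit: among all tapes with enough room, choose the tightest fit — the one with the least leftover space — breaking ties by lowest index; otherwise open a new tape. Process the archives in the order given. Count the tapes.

5

Put 307 GB in tape 1; 493 GB remain.
Put 273 GB in tape 1; 220 GB remain.
Put 346 GB in tape 2; 454 GB remain.
Put 316 GB in tape 2; 138 GB remain.
Put 337 GB in tape 3; 463 GB remain.
Put 317 GB in tape 3; 146 GB remain.
Put 303 GB in tape 4; 497 GB remain.
Put 343 GB in tape 4; 154 GB remain.
Put 291 GB in tape 5; 509 GB remain.
Put 286 GB in tape 5; 223 GB remain.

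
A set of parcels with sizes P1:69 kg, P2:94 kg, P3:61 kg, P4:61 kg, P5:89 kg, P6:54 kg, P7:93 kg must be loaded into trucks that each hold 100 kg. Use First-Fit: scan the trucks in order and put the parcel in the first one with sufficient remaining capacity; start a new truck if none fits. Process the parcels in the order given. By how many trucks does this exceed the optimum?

First-Fit: [69] [94] [61] [61] [89] [54] [93] → 7 trucks.
7 parcels exceed 50 kg (half the capacity), and no two of those can share a truck, so at least 7 trucks are needed.
So 7 is already optimal.

0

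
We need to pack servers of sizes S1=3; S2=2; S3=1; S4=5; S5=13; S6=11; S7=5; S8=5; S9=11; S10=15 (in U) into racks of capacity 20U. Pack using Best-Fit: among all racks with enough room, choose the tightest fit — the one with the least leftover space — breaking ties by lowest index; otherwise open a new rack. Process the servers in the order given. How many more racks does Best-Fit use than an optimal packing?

Best-Fit: [3,2,1,5,5] [13,5] [11] [11] [15] → 5 racks.
Total size 71U; any packing needs at least ⌈71/20⌉ = 4 racks.
An optimal packing achieves that bound: [15,5] [13,5,2] [11,5,3,1] [11] → 4 racks.
Excess: 5 − 4 = 1.

1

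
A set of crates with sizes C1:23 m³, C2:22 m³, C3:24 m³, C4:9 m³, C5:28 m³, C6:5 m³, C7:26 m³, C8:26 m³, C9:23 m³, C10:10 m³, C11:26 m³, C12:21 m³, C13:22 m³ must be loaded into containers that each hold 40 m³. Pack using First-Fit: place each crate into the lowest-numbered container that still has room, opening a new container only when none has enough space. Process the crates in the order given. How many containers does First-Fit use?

C1 (23 m³) → container 1 (remaining 17 m³)
C2 (22 m³) → container 2 (remaining 18 m³)
C3 (24 m³) → container 3 (remaining 16 m³)
C4 (9 m³) → container 1 (remaining 8 m³)
C5 (28 m³) → container 4 (remaining 12 m³)
C6 (5 m³) → container 1 (remaining 3 m³)
C7 (26 m³) → container 5 (remaining 14 m³)
C8 (26 m³) → container 6 (remaining 14 m³)
C9 (23 m³) → container 7 (remaining 17 m³)
C10 (10 m³) → container 2 (remaining 8 m³)
C11 (26 m³) → container 8 (remaining 14 m³)
C12 (21 m³) → container 9 (remaining 19 m³)
C13 (22 m³) → container 10 (remaining 18 m³)

10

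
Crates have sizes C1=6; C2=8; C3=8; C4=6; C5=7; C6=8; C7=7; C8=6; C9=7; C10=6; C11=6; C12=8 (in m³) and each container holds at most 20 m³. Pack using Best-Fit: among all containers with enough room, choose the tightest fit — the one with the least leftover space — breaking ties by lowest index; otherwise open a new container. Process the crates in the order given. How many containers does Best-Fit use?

5 containers

C1 (6 m³) → container 1 (remaining 14 m³)
C2 (8 m³) → container 1 (remaining 6 m³)
C3 (8 m³) → container 2 (remaining 12 m³)
C4 (6 m³) → container 1 (remaining 0 m³)
C5 (7 m³) → container 2 (remaining 5 m³)
C6 (8 m³) → container 3 (remaining 12 m³)
C7 (7 m³) → container 3 (remaining 5 m³)
C8 (6 m³) → container 4 (remaining 14 m³)
C9 (7 m³) → container 4 (remaining 7 m³)
C10 (6 m³) → container 4 (remaining 1 m³)
C11 (6 m³) → container 5 (remaining 14 m³)
C12 (8 m³) → container 5 (remaining 6 m³)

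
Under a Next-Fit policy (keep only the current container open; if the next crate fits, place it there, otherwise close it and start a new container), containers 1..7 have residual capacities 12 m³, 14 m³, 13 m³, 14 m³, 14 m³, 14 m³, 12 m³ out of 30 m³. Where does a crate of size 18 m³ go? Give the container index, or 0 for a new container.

Next-Fit only looks at container 7, which has 12 m³ free.
18 m³ does not fit, so a new container is opened.

0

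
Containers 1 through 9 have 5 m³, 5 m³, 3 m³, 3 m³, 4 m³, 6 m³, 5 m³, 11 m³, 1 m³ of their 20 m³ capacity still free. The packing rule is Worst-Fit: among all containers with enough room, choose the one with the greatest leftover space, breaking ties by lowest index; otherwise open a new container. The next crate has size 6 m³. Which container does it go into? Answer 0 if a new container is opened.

Containers with room: container 6 (6 m³), container 8 (11 m³).
Most room is container 8 with 11 m³ free.

8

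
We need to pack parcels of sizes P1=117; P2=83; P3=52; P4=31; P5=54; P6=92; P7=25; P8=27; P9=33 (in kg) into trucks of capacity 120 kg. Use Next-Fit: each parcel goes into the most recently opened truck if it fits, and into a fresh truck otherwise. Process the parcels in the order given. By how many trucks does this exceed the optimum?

1

Next-Fit: [117] [83] [52,31] [54] [92,25] [27,33] → 6 trucks.
Total size 514 kg; any packing needs at least ⌈514/120⌉ = 5 trucks.
An optimal packing achieves that bound: [117] [92,27] [83,33] [54,52] [31,25] → 5 trucks.
Excess: 6 − 5 = 1.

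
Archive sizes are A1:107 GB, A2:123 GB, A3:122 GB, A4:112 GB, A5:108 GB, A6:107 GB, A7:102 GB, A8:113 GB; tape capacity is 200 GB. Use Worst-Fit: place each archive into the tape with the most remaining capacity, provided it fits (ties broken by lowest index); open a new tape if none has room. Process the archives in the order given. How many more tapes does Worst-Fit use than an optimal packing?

0

Worst-Fit: [107] [123] [122] [112] [108] [107] [102] [113] → 8 tapes.
8 archives exceed 100 GB (half the capacity), and no two of those can share a tape, so at least 8 tapes are needed.
So 8 is already optimal.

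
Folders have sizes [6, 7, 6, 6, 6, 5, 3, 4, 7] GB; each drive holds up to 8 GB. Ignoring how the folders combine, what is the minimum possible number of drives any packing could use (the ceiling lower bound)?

7

Total size = 6 + 7 + 6 + 6 + 6 + 5 + 3 + 4 + 7 = 50 GB.
⌈50 / 8⌉ = 7.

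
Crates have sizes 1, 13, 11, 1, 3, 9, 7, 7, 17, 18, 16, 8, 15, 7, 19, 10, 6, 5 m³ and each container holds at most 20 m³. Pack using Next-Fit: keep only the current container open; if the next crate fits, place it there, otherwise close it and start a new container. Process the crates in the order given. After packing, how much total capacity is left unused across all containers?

87

1 m³ → container 1 (remaining 19 m³)
13 m³ → container 1 (remaining 6 m³)
11 m³ → container 2 (remaining 9 m³)
1 m³ → container 2 (remaining 8 m³)
3 m³ → container 2 (remaining 5 m³)
9 m³ → container 3 (remaining 11 m³)
7 m³ → container 3 (remaining 4 m³)
7 m³ → container 4 (remaining 13 m³)
17 m³ → container 5 (remaining 3 m³)
18 m³ → container 6 (remaining 2 m³)
16 m³ → container 7 (remaining 4 m³)
8 m³ → container 8 (remaining 12 m³)
15 m³ → container 9 (remaining 5 m³)
7 m³ → container 10 (remaining 13 m³)
19 m³ → container 11 (remaining 1 m³)
10 m³ → container 12 (remaining 10 m³)
6 m³ → container 12 (remaining 4 m³)
5 m³ → container 13 (remaining 15 m³)
13 containers × 20 m³ = 260 m³; used 173 m³; unused 87 m³.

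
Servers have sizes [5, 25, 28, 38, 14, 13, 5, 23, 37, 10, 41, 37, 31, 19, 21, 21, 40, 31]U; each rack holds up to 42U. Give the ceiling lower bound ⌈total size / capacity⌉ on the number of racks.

11

Total size = 5 + 25 + 28 + 38 + 14 + 13 + 5 + 23 + 37 + 10 + 41 + 37 + 31 + 19 + 21 + 21 + 40 + 31 = 439U.
⌈439 / 42⌉ = 11.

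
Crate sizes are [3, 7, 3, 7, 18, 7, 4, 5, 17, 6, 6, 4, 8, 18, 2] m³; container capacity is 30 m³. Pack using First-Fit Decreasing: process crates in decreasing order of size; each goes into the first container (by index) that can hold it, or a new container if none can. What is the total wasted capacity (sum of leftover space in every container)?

5

Sorted descending: 18, 18, 17, 8, 7, 7, 7, 6, 6, 5, 4, 4, 3, 3, 2.
Put 18 m³ in container 1; 12 m³ remain.
Put 18 m³ in container 2; 12 m³ remain.
Put 17 m³ in container 3; 13 m³ remain.
Put 8 m³ in container 1; 4 m³ remain.
Put 7 m³ in container 2; 5 m³ remain.
Put 7 m³ in container 3; 6 m³ remain.
Put 7 m³ in container 4; 23 m³ remain.
Put 6 m³ in container 3; 0 m³ remain.
Put 6 m³ in container 4; 17 m³ remain.
Put 5 m³ in container 2; 0 m³ remain.
Put 4 m³ in container 1; 0 m³ remain.
Put 4 m³ in container 4; 13 m³ remain.
Put 3 m³ in container 4; 10 m³ remain.
Put 3 m³ in container 4; 7 m³ remain.
Put 2 m³ in container 4; 5 m³ remain.
4 containers × 30 m³ = 120 m³; used 115 m³; unused 5 m³.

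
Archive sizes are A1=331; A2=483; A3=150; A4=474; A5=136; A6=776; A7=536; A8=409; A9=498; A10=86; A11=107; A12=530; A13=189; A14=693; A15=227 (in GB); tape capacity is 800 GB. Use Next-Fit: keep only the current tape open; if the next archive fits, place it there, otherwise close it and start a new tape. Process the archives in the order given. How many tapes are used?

Put A1 (331 GB) in tape 1; 469 GB remain.
Put A2 (483 GB) in tape 2; 317 GB remain.
Put A3 (150 GB) in tape 2; 167 GB remain.
Put A4 (474 GB) in tape 3; 326 GB remain.
Put A5 (136 GB) in tape 3; 190 GB remain.
Put A6 (776 GB) in tape 4; 24 GB remain.
Put A7 (536 GB) in tape 5; 264 GB remain.
Put A8 (409 GB) in tape 6; 391 GB remain.
Put A9 (498 GB) in tape 7; 302 GB remain.
Put A10 (86 GB) in tape 7; 216 GB remain.
Put A11 (107 GB) in tape 7; 109 GB remain.
Put A12 (530 GB) in tape 8; 270 GB remain.
Put A13 (189 GB) in tape 8; 81 GB remain.
Put A14 (693 GB) in tape 9; 107 GB remain.
Put A15 (227 GB) in tape 10; 573 GB remain.

10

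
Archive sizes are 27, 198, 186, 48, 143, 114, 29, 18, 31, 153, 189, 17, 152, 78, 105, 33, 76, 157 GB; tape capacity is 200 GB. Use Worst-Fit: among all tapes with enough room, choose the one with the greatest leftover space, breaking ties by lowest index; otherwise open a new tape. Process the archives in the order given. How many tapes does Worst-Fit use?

10

tape 1: place 27 GB, 173 GB left
tape 2: place 198 GB, 2 GB left
tape 3: place 186 GB, 14 GB left
tape 1: place 48 GB, 125 GB left
tape 4: place 143 GB, 57 GB left
tape 1: place 114 GB, 11 GB left
tape 4: place 29 GB, 28 GB left
tape 4: place 18 GB, 10 GB left
tape 5: place 31 GB, 169 GB left
tape 5: place 153 GB, 16 GB left
tape 6: place 189 GB, 11 GB left
tape 7: place 17 GB, 183 GB left
tape 7: place 152 GB, 31 GB left
tape 8: place 78 GB, 122 GB left
tape 8: place 105 GB, 17 GB left
tape 9: place 33 GB, 167 GB left
tape 9: place 76 GB, 91 GB left
tape 10: place 157 GB, 43 GB left
Final tapes: [27,48,114] [198] [186] [143,29,18] [31,153] [189] [17,152] [78,105] [33,76] [157].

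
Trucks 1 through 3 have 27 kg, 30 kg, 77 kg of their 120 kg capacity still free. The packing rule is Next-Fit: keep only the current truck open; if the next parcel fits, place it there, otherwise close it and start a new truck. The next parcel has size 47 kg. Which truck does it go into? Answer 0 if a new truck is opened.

Next-Fit only looks at truck 3, which has 77 kg free.
47 kg fits there.

3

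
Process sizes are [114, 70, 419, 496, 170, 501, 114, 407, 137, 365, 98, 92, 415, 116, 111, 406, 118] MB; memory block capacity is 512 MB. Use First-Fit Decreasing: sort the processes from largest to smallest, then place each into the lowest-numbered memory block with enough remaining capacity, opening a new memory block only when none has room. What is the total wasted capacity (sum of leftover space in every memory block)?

459

Sorted descending: 501, 496, 419, 415, 407, 406, 365, 170, 137, 118, 116, 114, 114, 111, 98, 92, 70.
Put 501 MB in memory block 1; 11 MB remain.
Put 496 MB in memory block 2; 16 MB remain.
Put 419 MB in memory block 3; 93 MB remain.
Put 415 MB in memory block 4; 97 MB remain.
Put 407 MB in memory block 5; 105 MB remain.
Put 406 MB in memory block 6; 106 MB remain.
Put 365 MB in memory block 7; 147 MB remain.
Put 170 MB in memory block 8; 342 MB remain.
Put 137 MB in memory block 7; 10 MB remain.
Put 118 MB in memory block 8; 224 MB remain.
Put 116 MB in memory block 8; 108 MB remain.
Put 114 MB in memory block 9; 398 MB remain.
Put 114 MB in memory block 9; 284 MB remain.
Put 111 MB in memory block 9; 173 MB remain.
Put 98 MB in memory block 5; 7 MB remain.
Put 92 MB in memory block 3; 1 MB remain.
Put 70 MB in memory block 4; 27 MB remain.
9 memory blocks × 512 MB = 4608 MB; used 4149 MB; unused 459 MB.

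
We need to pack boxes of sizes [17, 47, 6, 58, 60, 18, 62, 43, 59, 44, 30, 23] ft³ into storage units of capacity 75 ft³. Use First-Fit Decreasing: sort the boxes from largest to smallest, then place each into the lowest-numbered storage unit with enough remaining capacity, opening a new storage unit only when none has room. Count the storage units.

Sorted descending: 62, 60, 59, 58, 47, 44, 43, 30, 23, 18, 17, 6.
storage unit 1: place 62 ft³, 13 ft³ left
storage unit 2: place 60 ft³, 15 ft³ left
storage unit 3: place 59 ft³, 16 ft³ left
storage unit 4: place 58 ft³, 17 ft³ left
storage unit 5: place 47 ft³, 28 ft³ left
storage unit 6: place 44 ft³, 31 ft³ left
storage unit 7: place 43 ft³, 32 ft³ left
storage unit 6: place 30 ft³, 1 ft³ left
storage unit 5: place 23 ft³, 5 ft³ left
storage unit 7: place 18 ft³, 14 ft³ left
storage unit 4: place 17 ft³, 0 ft³ left
storage unit 1: place 6 ft³, 7 ft³ left
Final storage units: [62,6] [60] [59] [58,17] [47,23] [44,30] [43,18].

7 storage units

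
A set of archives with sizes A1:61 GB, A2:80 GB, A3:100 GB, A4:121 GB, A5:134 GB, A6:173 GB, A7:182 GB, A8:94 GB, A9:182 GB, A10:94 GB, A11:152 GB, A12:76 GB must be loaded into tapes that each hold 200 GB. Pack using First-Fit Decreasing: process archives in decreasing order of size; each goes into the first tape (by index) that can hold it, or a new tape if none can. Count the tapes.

Sorted descending: 182, 182, 173, 152, 134, 121, 100, 94, 94, 80, 76, 61.
Put 182 GB in tape 1; 18 GB remain.
Put 182 GB in tape 2; 18 GB remain.
Put 173 GB in tape 3; 27 GB remain.
Put 152 GB in tape 4; 48 GB remain.
Put 134 GB in tape 5; 66 GB remain.
Put 121 GB in tape 6; 79 GB remain.
Put 100 GB in tape 7; 100 GB remain.
Put 94 GB in tape 7; 6 GB remain.
Put 94 GB in tape 8; 106 GB remain.
Put 80 GB in tape 8; 26 GB remain.
Put 76 GB in tape 6; 3 GB remain.
Put 61 GB in tape 5; 5 GB remain.

8 tapes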